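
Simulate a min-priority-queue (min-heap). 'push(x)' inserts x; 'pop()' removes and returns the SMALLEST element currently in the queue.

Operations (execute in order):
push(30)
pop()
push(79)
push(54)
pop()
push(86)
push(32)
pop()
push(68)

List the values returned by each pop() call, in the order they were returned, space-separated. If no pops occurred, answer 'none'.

push(30): heap contents = [30]
pop() → 30: heap contents = []
push(79): heap contents = [79]
push(54): heap contents = [54, 79]
pop() → 54: heap contents = [79]
push(86): heap contents = [79, 86]
push(32): heap contents = [32, 79, 86]
pop() → 32: heap contents = [79, 86]
push(68): heap contents = [68, 79, 86]

Answer: 30 54 32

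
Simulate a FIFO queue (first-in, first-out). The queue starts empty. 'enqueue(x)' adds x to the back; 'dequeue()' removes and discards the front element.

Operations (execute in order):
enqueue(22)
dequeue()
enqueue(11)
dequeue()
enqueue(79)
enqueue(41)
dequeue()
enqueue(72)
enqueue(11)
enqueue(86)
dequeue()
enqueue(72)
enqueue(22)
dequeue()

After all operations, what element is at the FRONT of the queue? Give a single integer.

Answer: 11

Derivation:
enqueue(22): queue = [22]
dequeue(): queue = []
enqueue(11): queue = [11]
dequeue(): queue = []
enqueue(79): queue = [79]
enqueue(41): queue = [79, 41]
dequeue(): queue = [41]
enqueue(72): queue = [41, 72]
enqueue(11): queue = [41, 72, 11]
enqueue(86): queue = [41, 72, 11, 86]
dequeue(): queue = [72, 11, 86]
enqueue(72): queue = [72, 11, 86, 72]
enqueue(22): queue = [72, 11, 86, 72, 22]
dequeue(): queue = [11, 86, 72, 22]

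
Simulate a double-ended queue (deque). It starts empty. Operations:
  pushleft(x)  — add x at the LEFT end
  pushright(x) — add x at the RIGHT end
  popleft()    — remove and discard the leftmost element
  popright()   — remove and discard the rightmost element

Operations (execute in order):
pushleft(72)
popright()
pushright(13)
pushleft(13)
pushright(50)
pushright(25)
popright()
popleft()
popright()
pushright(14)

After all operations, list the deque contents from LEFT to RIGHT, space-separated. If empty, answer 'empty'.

Answer: 13 14

Derivation:
pushleft(72): [72]
popright(): []
pushright(13): [13]
pushleft(13): [13, 13]
pushright(50): [13, 13, 50]
pushright(25): [13, 13, 50, 25]
popright(): [13, 13, 50]
popleft(): [13, 50]
popright(): [13]
pushright(14): [13, 14]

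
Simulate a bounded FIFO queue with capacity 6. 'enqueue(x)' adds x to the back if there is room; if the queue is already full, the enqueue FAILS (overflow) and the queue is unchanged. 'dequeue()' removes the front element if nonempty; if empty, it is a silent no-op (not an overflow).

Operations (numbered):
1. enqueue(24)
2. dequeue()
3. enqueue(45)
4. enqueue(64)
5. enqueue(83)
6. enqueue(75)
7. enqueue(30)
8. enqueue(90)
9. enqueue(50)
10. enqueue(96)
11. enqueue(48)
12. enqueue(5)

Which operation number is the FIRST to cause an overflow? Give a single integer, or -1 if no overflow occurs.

Answer: 9

Derivation:
1. enqueue(24): size=1
2. dequeue(): size=0
3. enqueue(45): size=1
4. enqueue(64): size=2
5. enqueue(83): size=3
6. enqueue(75): size=4
7. enqueue(30): size=5
8. enqueue(90): size=6
9. enqueue(50): size=6=cap → OVERFLOW (fail)
10. enqueue(96): size=6=cap → OVERFLOW (fail)
11. enqueue(48): size=6=cap → OVERFLOW (fail)
12. enqueue(5): size=6=cap → OVERFLOW (fail)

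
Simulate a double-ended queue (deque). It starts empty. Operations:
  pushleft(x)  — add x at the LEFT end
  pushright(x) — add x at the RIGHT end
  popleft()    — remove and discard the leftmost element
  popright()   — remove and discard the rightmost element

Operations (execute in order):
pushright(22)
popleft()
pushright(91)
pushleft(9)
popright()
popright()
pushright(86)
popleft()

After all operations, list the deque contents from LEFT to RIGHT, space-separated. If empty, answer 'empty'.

pushright(22): [22]
popleft(): []
pushright(91): [91]
pushleft(9): [9, 91]
popright(): [9]
popright(): []
pushright(86): [86]
popleft(): []

Answer: empty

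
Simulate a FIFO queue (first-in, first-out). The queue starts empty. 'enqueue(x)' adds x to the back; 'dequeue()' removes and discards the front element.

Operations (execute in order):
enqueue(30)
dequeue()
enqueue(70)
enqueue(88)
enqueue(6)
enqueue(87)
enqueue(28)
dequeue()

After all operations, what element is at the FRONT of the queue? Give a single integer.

enqueue(30): queue = [30]
dequeue(): queue = []
enqueue(70): queue = [70]
enqueue(88): queue = [70, 88]
enqueue(6): queue = [70, 88, 6]
enqueue(87): queue = [70, 88, 6, 87]
enqueue(28): queue = [70, 88, 6, 87, 28]
dequeue(): queue = [88, 6, 87, 28]

Answer: 88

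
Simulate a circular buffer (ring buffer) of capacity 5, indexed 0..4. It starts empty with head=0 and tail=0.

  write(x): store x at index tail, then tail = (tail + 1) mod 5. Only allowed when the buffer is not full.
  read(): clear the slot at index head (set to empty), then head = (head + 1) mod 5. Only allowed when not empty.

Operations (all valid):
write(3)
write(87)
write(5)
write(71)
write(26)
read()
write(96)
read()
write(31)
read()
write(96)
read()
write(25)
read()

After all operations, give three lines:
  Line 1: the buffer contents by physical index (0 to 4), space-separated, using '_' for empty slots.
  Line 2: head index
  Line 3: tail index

write(3): buf=[3 _ _ _ _], head=0, tail=1, size=1
write(87): buf=[3 87 _ _ _], head=0, tail=2, size=2
write(5): buf=[3 87 5 _ _], head=0, tail=3, size=3
write(71): buf=[3 87 5 71 _], head=0, tail=4, size=4
write(26): buf=[3 87 5 71 26], head=0, tail=0, size=5
read(): buf=[_ 87 5 71 26], head=1, tail=0, size=4
write(96): buf=[96 87 5 71 26], head=1, tail=1, size=5
read(): buf=[96 _ 5 71 26], head=2, tail=1, size=4
write(31): buf=[96 31 5 71 26], head=2, tail=2, size=5
read(): buf=[96 31 _ 71 26], head=3, tail=2, size=4
write(96): buf=[96 31 96 71 26], head=3, tail=3, size=5
read(): buf=[96 31 96 _ 26], head=4, tail=3, size=4
write(25): buf=[96 31 96 25 26], head=4, tail=4, size=5
read(): buf=[96 31 96 25 _], head=0, tail=4, size=4

Answer: 96 31 96 25 _
0
4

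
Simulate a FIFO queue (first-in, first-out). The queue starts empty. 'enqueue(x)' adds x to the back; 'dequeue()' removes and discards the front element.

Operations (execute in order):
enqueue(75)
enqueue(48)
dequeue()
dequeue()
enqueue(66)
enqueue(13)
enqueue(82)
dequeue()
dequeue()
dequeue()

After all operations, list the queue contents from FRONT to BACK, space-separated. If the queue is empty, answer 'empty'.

enqueue(75): [75]
enqueue(48): [75, 48]
dequeue(): [48]
dequeue(): []
enqueue(66): [66]
enqueue(13): [66, 13]
enqueue(82): [66, 13, 82]
dequeue(): [13, 82]
dequeue(): [82]
dequeue(): []

Answer: empty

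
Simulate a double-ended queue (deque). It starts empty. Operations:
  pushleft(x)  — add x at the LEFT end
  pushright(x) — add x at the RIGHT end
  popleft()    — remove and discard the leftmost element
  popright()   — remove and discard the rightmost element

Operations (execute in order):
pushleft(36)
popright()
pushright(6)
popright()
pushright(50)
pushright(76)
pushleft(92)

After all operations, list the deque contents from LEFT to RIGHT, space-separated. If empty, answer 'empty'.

pushleft(36): [36]
popright(): []
pushright(6): [6]
popright(): []
pushright(50): [50]
pushright(76): [50, 76]
pushleft(92): [92, 50, 76]

Answer: 92 50 76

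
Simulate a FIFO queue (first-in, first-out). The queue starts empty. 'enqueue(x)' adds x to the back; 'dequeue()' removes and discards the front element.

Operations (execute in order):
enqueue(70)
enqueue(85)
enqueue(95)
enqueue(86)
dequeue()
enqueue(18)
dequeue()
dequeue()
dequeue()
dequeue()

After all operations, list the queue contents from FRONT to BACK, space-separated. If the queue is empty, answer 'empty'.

Answer: empty

Derivation:
enqueue(70): [70]
enqueue(85): [70, 85]
enqueue(95): [70, 85, 95]
enqueue(86): [70, 85, 95, 86]
dequeue(): [85, 95, 86]
enqueue(18): [85, 95, 86, 18]
dequeue(): [95, 86, 18]
dequeue(): [86, 18]
dequeue(): [18]
dequeue(): []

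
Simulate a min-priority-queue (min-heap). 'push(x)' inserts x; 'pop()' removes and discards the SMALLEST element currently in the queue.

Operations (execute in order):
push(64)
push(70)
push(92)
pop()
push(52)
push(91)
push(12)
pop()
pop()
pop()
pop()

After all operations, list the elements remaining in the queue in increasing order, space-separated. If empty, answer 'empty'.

Answer: 92

Derivation:
push(64): heap contents = [64]
push(70): heap contents = [64, 70]
push(92): heap contents = [64, 70, 92]
pop() → 64: heap contents = [70, 92]
push(52): heap contents = [52, 70, 92]
push(91): heap contents = [52, 70, 91, 92]
push(12): heap contents = [12, 52, 70, 91, 92]
pop() → 12: heap contents = [52, 70, 91, 92]
pop() → 52: heap contents = [70, 91, 92]
pop() → 70: heap contents = [91, 92]
pop() → 91: heap contents = [92]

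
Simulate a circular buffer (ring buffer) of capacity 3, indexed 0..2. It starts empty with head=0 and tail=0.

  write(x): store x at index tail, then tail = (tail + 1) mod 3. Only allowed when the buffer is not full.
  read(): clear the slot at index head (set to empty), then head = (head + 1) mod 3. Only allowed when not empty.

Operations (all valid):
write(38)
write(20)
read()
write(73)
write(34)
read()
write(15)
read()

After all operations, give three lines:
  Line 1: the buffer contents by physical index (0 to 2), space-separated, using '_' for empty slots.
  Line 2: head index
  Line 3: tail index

write(38): buf=[38 _ _], head=0, tail=1, size=1
write(20): buf=[38 20 _], head=0, tail=2, size=2
read(): buf=[_ 20 _], head=1, tail=2, size=1
write(73): buf=[_ 20 73], head=1, tail=0, size=2
write(34): buf=[34 20 73], head=1, tail=1, size=3
read(): buf=[34 _ 73], head=2, tail=1, size=2
write(15): buf=[34 15 73], head=2, tail=2, size=3
read(): buf=[34 15 _], head=0, tail=2, size=2

Answer: 34 15 _
0
2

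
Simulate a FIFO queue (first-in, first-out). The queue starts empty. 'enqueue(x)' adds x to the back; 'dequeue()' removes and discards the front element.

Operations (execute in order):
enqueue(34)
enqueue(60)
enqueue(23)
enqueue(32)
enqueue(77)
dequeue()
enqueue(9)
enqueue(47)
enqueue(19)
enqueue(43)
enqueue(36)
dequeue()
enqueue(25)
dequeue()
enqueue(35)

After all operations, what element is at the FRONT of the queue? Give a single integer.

Answer: 32

Derivation:
enqueue(34): queue = [34]
enqueue(60): queue = [34, 60]
enqueue(23): queue = [34, 60, 23]
enqueue(32): queue = [34, 60, 23, 32]
enqueue(77): queue = [34, 60, 23, 32, 77]
dequeue(): queue = [60, 23, 32, 77]
enqueue(9): queue = [60, 23, 32, 77, 9]
enqueue(47): queue = [60, 23, 32, 77, 9, 47]
enqueue(19): queue = [60, 23, 32, 77, 9, 47, 19]
enqueue(43): queue = [60, 23, 32, 77, 9, 47, 19, 43]
enqueue(36): queue = [60, 23, 32, 77, 9, 47, 19, 43, 36]
dequeue(): queue = [23, 32, 77, 9, 47, 19, 43, 36]
enqueue(25): queue = [23, 32, 77, 9, 47, 19, 43, 36, 25]
dequeue(): queue = [32, 77, 9, 47, 19, 43, 36, 25]
enqueue(35): queue = [32, 77, 9, 47, 19, 43, 36, 25, 35]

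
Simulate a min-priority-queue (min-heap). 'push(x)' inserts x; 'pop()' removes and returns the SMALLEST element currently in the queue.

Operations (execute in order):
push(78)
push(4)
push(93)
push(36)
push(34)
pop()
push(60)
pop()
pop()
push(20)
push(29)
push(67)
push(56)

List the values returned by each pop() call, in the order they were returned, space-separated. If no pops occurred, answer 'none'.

Answer: 4 34 36

Derivation:
push(78): heap contents = [78]
push(4): heap contents = [4, 78]
push(93): heap contents = [4, 78, 93]
push(36): heap contents = [4, 36, 78, 93]
push(34): heap contents = [4, 34, 36, 78, 93]
pop() → 4: heap contents = [34, 36, 78, 93]
push(60): heap contents = [34, 36, 60, 78, 93]
pop() → 34: heap contents = [36, 60, 78, 93]
pop() → 36: heap contents = [60, 78, 93]
push(20): heap contents = [20, 60, 78, 93]
push(29): heap contents = [20, 29, 60, 78, 93]
push(67): heap contents = [20, 29, 60, 67, 78, 93]
push(56): heap contents = [20, 29, 56, 60, 67, 78, 93]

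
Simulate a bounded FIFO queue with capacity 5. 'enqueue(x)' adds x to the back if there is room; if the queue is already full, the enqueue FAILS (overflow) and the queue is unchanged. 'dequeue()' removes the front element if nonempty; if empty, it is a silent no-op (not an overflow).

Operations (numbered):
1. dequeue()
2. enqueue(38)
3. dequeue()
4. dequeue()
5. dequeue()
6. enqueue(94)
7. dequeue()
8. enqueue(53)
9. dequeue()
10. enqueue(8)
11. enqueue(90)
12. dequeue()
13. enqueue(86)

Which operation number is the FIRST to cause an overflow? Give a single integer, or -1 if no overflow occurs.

1. dequeue(): empty, no-op, size=0
2. enqueue(38): size=1
3. dequeue(): size=0
4. dequeue(): empty, no-op, size=0
5. dequeue(): empty, no-op, size=0
6. enqueue(94): size=1
7. dequeue(): size=0
8. enqueue(53): size=1
9. dequeue(): size=0
10. enqueue(8): size=1
11. enqueue(90): size=2
12. dequeue(): size=1
13. enqueue(86): size=2

Answer: -1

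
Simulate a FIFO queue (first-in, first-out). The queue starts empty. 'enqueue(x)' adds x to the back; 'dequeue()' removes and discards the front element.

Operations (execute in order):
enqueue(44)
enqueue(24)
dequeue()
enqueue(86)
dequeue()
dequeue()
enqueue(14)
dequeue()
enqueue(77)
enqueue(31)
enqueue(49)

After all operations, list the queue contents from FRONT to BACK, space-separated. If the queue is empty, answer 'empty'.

Answer: 77 31 49

Derivation:
enqueue(44): [44]
enqueue(24): [44, 24]
dequeue(): [24]
enqueue(86): [24, 86]
dequeue(): [86]
dequeue(): []
enqueue(14): [14]
dequeue(): []
enqueue(77): [77]
enqueue(31): [77, 31]
enqueue(49): [77, 31, 49]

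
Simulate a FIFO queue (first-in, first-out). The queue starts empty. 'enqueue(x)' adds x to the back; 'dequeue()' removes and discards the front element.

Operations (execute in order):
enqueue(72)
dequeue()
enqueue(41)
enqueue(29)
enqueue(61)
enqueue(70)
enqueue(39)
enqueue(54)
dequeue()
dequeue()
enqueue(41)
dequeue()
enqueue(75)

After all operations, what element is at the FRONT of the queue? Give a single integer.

enqueue(72): queue = [72]
dequeue(): queue = []
enqueue(41): queue = [41]
enqueue(29): queue = [41, 29]
enqueue(61): queue = [41, 29, 61]
enqueue(70): queue = [41, 29, 61, 70]
enqueue(39): queue = [41, 29, 61, 70, 39]
enqueue(54): queue = [41, 29, 61, 70, 39, 54]
dequeue(): queue = [29, 61, 70, 39, 54]
dequeue(): queue = [61, 70, 39, 54]
enqueue(41): queue = [61, 70, 39, 54, 41]
dequeue(): queue = [70, 39, 54, 41]
enqueue(75): queue = [70, 39, 54, 41, 75]

Answer: 70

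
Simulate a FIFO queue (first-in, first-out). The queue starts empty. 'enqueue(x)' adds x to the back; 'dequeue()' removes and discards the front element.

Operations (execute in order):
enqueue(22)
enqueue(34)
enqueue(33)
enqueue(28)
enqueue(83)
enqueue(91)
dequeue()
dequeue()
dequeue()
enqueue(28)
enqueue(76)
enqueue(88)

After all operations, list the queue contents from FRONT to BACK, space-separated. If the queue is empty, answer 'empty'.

enqueue(22): [22]
enqueue(34): [22, 34]
enqueue(33): [22, 34, 33]
enqueue(28): [22, 34, 33, 28]
enqueue(83): [22, 34, 33, 28, 83]
enqueue(91): [22, 34, 33, 28, 83, 91]
dequeue(): [34, 33, 28, 83, 91]
dequeue(): [33, 28, 83, 91]
dequeue(): [28, 83, 91]
enqueue(28): [28, 83, 91, 28]
enqueue(76): [28, 83, 91, 28, 76]
enqueue(88): [28, 83, 91, 28, 76, 88]

Answer: 28 83 91 28 76 88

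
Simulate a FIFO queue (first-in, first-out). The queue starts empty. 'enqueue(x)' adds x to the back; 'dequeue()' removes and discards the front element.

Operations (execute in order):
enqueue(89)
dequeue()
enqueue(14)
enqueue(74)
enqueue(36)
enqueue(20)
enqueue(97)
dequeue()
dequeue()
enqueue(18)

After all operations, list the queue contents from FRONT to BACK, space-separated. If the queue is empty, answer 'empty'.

enqueue(89): [89]
dequeue(): []
enqueue(14): [14]
enqueue(74): [14, 74]
enqueue(36): [14, 74, 36]
enqueue(20): [14, 74, 36, 20]
enqueue(97): [14, 74, 36, 20, 97]
dequeue(): [74, 36, 20, 97]
dequeue(): [36, 20, 97]
enqueue(18): [36, 20, 97, 18]

Answer: 36 20 97 18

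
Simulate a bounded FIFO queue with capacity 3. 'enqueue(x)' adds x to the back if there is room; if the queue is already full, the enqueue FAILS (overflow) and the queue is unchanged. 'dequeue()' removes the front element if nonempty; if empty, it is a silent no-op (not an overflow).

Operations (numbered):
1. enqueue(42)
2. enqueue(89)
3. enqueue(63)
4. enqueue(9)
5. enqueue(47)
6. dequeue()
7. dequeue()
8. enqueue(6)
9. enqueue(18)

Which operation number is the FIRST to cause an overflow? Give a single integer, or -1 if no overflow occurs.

Answer: 4

Derivation:
1. enqueue(42): size=1
2. enqueue(89): size=2
3. enqueue(63): size=3
4. enqueue(9): size=3=cap → OVERFLOW (fail)
5. enqueue(47): size=3=cap → OVERFLOW (fail)
6. dequeue(): size=2
7. dequeue(): size=1
8. enqueue(6): size=2
9. enqueue(18): size=3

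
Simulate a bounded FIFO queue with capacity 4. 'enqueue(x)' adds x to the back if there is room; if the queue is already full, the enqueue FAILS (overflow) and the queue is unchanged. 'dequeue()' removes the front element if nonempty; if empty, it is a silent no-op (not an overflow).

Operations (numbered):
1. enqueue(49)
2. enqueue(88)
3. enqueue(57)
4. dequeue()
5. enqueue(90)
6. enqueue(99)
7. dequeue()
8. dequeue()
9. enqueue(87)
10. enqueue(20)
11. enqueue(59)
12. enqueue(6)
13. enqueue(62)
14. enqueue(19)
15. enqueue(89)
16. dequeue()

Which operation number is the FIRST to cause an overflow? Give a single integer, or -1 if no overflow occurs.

1. enqueue(49): size=1
2. enqueue(88): size=2
3. enqueue(57): size=3
4. dequeue(): size=2
5. enqueue(90): size=3
6. enqueue(99): size=4
7. dequeue(): size=3
8. dequeue(): size=2
9. enqueue(87): size=3
10. enqueue(20): size=4
11. enqueue(59): size=4=cap → OVERFLOW (fail)
12. enqueue(6): size=4=cap → OVERFLOW (fail)
13. enqueue(62): size=4=cap → OVERFLOW (fail)
14. enqueue(19): size=4=cap → OVERFLOW (fail)
15. enqueue(89): size=4=cap → OVERFLOW (fail)
16. dequeue(): size=3

Answer: 11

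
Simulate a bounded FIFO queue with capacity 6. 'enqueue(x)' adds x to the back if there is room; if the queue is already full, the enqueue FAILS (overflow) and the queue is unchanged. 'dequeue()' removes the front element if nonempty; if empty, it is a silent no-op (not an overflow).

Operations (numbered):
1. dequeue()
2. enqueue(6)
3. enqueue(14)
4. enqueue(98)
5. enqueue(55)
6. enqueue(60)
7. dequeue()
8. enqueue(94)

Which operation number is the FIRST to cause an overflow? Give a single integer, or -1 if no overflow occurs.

1. dequeue(): empty, no-op, size=0
2. enqueue(6): size=1
3. enqueue(14): size=2
4. enqueue(98): size=3
5. enqueue(55): size=4
6. enqueue(60): size=5
7. dequeue(): size=4
8. enqueue(94): size=5

Answer: -1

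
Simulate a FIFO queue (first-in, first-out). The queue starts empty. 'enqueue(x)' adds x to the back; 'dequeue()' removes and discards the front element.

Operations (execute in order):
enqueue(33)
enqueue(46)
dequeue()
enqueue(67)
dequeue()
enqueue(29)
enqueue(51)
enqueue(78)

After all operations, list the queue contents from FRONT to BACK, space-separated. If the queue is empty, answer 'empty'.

enqueue(33): [33]
enqueue(46): [33, 46]
dequeue(): [46]
enqueue(67): [46, 67]
dequeue(): [67]
enqueue(29): [67, 29]
enqueue(51): [67, 29, 51]
enqueue(78): [67, 29, 51, 78]

Answer: 67 29 51 78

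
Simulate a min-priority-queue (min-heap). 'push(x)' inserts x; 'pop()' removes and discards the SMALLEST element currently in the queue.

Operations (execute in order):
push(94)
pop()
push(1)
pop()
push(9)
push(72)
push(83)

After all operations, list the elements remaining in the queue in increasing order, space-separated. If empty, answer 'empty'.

push(94): heap contents = [94]
pop() → 94: heap contents = []
push(1): heap contents = [1]
pop() → 1: heap contents = []
push(9): heap contents = [9]
push(72): heap contents = [9, 72]
push(83): heap contents = [9, 72, 83]

Answer: 9 72 83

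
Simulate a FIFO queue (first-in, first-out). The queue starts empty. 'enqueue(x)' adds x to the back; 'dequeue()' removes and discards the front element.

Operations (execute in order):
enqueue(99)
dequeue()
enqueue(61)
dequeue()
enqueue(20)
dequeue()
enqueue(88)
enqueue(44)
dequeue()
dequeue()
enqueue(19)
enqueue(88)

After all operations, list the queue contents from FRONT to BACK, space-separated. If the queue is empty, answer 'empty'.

Answer: 19 88

Derivation:
enqueue(99): [99]
dequeue(): []
enqueue(61): [61]
dequeue(): []
enqueue(20): [20]
dequeue(): []
enqueue(88): [88]
enqueue(44): [88, 44]
dequeue(): [44]
dequeue(): []
enqueue(19): [19]
enqueue(88): [19, 88]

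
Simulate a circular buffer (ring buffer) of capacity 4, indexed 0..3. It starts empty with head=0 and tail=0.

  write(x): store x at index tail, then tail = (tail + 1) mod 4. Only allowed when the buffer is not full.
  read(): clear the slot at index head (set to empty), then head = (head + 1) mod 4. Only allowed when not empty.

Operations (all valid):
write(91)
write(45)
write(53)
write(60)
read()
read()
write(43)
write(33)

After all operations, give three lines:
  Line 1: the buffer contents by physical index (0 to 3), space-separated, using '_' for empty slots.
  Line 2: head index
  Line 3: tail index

write(91): buf=[91 _ _ _], head=0, tail=1, size=1
write(45): buf=[91 45 _ _], head=0, tail=2, size=2
write(53): buf=[91 45 53 _], head=0, tail=3, size=3
write(60): buf=[91 45 53 60], head=0, tail=0, size=4
read(): buf=[_ 45 53 60], head=1, tail=0, size=3
read(): buf=[_ _ 53 60], head=2, tail=0, size=2
write(43): buf=[43 _ 53 60], head=2, tail=1, size=3
write(33): buf=[43 33 53 60], head=2, tail=2, size=4

Answer: 43 33 53 60
2
2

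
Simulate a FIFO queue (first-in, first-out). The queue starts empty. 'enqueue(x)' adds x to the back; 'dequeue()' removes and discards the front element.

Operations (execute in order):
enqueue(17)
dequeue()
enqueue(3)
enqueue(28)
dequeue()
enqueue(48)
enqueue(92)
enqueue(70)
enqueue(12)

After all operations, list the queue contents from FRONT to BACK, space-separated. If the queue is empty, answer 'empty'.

Answer: 28 48 92 70 12

Derivation:
enqueue(17): [17]
dequeue(): []
enqueue(3): [3]
enqueue(28): [3, 28]
dequeue(): [28]
enqueue(48): [28, 48]
enqueue(92): [28, 48, 92]
enqueue(70): [28, 48, 92, 70]
enqueue(12): [28, 48, 92, 70, 12]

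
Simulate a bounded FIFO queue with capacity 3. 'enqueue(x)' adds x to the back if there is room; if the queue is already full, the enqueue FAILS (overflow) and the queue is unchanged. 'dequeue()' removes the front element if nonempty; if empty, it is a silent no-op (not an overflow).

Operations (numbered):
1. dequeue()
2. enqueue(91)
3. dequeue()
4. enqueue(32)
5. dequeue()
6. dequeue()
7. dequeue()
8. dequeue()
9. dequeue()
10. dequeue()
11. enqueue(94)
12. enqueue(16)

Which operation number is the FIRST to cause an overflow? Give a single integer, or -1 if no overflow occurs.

Answer: -1

Derivation:
1. dequeue(): empty, no-op, size=0
2. enqueue(91): size=1
3. dequeue(): size=0
4. enqueue(32): size=1
5. dequeue(): size=0
6. dequeue(): empty, no-op, size=0
7. dequeue(): empty, no-op, size=0
8. dequeue(): empty, no-op, size=0
9. dequeue(): empty, no-op, size=0
10. dequeue(): empty, no-op, size=0
11. enqueue(94): size=1
12. enqueue(16): size=2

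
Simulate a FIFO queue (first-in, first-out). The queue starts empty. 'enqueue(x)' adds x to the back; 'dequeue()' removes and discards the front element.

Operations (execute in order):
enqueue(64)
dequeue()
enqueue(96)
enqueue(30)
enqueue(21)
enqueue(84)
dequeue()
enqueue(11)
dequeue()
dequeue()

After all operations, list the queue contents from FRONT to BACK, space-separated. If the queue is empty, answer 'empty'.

Answer: 84 11

Derivation:
enqueue(64): [64]
dequeue(): []
enqueue(96): [96]
enqueue(30): [96, 30]
enqueue(21): [96, 30, 21]
enqueue(84): [96, 30, 21, 84]
dequeue(): [30, 21, 84]
enqueue(11): [30, 21, 84, 11]
dequeue(): [21, 84, 11]
dequeue(): [84, 11]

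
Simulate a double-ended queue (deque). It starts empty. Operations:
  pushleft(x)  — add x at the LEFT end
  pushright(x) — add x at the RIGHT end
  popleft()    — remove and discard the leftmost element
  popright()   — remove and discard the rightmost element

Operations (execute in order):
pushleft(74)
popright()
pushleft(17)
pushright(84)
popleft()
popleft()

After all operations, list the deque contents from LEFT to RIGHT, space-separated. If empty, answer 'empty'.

pushleft(74): [74]
popright(): []
pushleft(17): [17]
pushright(84): [17, 84]
popleft(): [84]
popleft(): []

Answer: empty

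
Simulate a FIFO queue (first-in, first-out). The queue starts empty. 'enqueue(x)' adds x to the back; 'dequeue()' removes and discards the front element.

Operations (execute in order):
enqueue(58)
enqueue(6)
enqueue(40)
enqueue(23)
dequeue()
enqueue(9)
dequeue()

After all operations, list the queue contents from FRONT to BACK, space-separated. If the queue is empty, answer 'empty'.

enqueue(58): [58]
enqueue(6): [58, 6]
enqueue(40): [58, 6, 40]
enqueue(23): [58, 6, 40, 23]
dequeue(): [6, 40, 23]
enqueue(9): [6, 40, 23, 9]
dequeue(): [40, 23, 9]

Answer: 40 23 9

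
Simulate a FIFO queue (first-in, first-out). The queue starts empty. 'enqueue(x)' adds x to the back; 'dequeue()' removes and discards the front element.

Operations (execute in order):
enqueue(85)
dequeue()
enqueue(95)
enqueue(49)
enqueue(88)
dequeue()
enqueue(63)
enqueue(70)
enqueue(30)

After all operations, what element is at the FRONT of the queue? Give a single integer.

enqueue(85): queue = [85]
dequeue(): queue = []
enqueue(95): queue = [95]
enqueue(49): queue = [95, 49]
enqueue(88): queue = [95, 49, 88]
dequeue(): queue = [49, 88]
enqueue(63): queue = [49, 88, 63]
enqueue(70): queue = [49, 88, 63, 70]
enqueue(30): queue = [49, 88, 63, 70, 30]

Answer: 49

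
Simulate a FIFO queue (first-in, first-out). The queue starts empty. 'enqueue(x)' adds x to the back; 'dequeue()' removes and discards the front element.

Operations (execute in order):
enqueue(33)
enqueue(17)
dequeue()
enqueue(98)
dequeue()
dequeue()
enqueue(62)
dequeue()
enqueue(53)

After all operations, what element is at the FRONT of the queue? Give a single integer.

enqueue(33): queue = [33]
enqueue(17): queue = [33, 17]
dequeue(): queue = [17]
enqueue(98): queue = [17, 98]
dequeue(): queue = [98]
dequeue(): queue = []
enqueue(62): queue = [62]
dequeue(): queue = []
enqueue(53): queue = [53]

Answer: 53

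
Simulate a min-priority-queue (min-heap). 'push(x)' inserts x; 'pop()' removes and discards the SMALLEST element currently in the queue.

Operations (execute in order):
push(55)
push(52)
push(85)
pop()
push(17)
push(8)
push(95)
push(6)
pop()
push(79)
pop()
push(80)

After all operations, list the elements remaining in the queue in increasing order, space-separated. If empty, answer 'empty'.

Answer: 17 55 79 80 85 95

Derivation:
push(55): heap contents = [55]
push(52): heap contents = [52, 55]
push(85): heap contents = [52, 55, 85]
pop() → 52: heap contents = [55, 85]
push(17): heap contents = [17, 55, 85]
push(8): heap contents = [8, 17, 55, 85]
push(95): heap contents = [8, 17, 55, 85, 95]
push(6): heap contents = [6, 8, 17, 55, 85, 95]
pop() → 6: heap contents = [8, 17, 55, 85, 95]
push(79): heap contents = [8, 17, 55, 79, 85, 95]
pop() → 8: heap contents = [17, 55, 79, 85, 95]
push(80): heap contents = [17, 55, 79, 80, 85, 95]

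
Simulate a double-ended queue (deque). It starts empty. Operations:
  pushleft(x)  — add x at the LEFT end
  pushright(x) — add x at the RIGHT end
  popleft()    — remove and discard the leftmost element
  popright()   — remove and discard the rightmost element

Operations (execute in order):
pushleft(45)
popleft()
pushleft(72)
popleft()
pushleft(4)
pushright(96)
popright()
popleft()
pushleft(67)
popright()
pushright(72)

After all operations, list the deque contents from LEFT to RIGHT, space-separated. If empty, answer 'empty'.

Answer: 72

Derivation:
pushleft(45): [45]
popleft(): []
pushleft(72): [72]
popleft(): []
pushleft(4): [4]
pushright(96): [4, 96]
popright(): [4]
popleft(): []
pushleft(67): [67]
popright(): []
pushright(72): [72]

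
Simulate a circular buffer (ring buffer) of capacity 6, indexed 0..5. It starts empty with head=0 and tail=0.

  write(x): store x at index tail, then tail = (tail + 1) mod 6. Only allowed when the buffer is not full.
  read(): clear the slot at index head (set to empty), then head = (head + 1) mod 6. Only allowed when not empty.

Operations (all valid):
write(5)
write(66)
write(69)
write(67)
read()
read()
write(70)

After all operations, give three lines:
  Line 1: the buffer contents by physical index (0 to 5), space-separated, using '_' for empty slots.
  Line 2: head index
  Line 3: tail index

Answer: _ _ 69 67 70 _
2
5

Derivation:
write(5): buf=[5 _ _ _ _ _], head=0, tail=1, size=1
write(66): buf=[5 66 _ _ _ _], head=0, tail=2, size=2
write(69): buf=[5 66 69 _ _ _], head=0, tail=3, size=3
write(67): buf=[5 66 69 67 _ _], head=0, tail=4, size=4
read(): buf=[_ 66 69 67 _ _], head=1, tail=4, size=3
read(): buf=[_ _ 69 67 _ _], head=2, tail=4, size=2
write(70): buf=[_ _ 69 67 70 _], head=2, tail=5, size=3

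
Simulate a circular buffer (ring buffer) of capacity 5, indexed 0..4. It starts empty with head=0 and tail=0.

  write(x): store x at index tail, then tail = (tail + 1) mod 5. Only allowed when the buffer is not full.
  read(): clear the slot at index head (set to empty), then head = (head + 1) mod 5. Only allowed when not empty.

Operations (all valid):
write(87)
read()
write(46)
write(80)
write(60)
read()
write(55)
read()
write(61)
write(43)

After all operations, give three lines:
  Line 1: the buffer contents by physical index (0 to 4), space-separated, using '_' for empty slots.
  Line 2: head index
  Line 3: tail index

Answer: 61 43 _ 60 55
3
2

Derivation:
write(87): buf=[87 _ _ _ _], head=0, tail=1, size=1
read(): buf=[_ _ _ _ _], head=1, tail=1, size=0
write(46): buf=[_ 46 _ _ _], head=1, tail=2, size=1
write(80): buf=[_ 46 80 _ _], head=1, tail=3, size=2
write(60): buf=[_ 46 80 60 _], head=1, tail=4, size=3
read(): buf=[_ _ 80 60 _], head=2, tail=4, size=2
write(55): buf=[_ _ 80 60 55], head=2, tail=0, size=3
read(): buf=[_ _ _ 60 55], head=3, tail=0, size=2
write(61): buf=[61 _ _ 60 55], head=3, tail=1, size=3
write(43): buf=[61 43 _ 60 55], head=3, tail=2, size=4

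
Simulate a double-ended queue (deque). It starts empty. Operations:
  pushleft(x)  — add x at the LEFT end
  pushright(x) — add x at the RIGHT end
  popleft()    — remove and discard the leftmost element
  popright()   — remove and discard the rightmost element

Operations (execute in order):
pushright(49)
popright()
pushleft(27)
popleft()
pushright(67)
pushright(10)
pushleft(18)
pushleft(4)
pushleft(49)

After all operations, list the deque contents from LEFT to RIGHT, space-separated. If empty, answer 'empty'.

pushright(49): [49]
popright(): []
pushleft(27): [27]
popleft(): []
pushright(67): [67]
pushright(10): [67, 10]
pushleft(18): [18, 67, 10]
pushleft(4): [4, 18, 67, 10]
pushleft(49): [49, 4, 18, 67, 10]

Answer: 49 4 18 67 10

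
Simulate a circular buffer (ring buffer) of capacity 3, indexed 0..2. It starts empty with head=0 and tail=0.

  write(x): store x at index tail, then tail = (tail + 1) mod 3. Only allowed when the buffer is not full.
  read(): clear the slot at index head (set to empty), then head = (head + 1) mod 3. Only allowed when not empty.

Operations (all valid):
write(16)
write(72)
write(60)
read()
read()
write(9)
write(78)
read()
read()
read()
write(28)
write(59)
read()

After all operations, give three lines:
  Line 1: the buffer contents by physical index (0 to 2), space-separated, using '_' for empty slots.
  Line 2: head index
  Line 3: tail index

write(16): buf=[16 _ _], head=0, tail=1, size=1
write(72): buf=[16 72 _], head=0, tail=2, size=2
write(60): buf=[16 72 60], head=0, tail=0, size=3
read(): buf=[_ 72 60], head=1, tail=0, size=2
read(): buf=[_ _ 60], head=2, tail=0, size=1
write(9): buf=[9 _ 60], head=2, tail=1, size=2
write(78): buf=[9 78 60], head=2, tail=2, size=3
read(): buf=[9 78 _], head=0, tail=2, size=2
read(): buf=[_ 78 _], head=1, tail=2, size=1
read(): buf=[_ _ _], head=2, tail=2, size=0
write(28): buf=[_ _ 28], head=2, tail=0, size=1
write(59): buf=[59 _ 28], head=2, tail=1, size=2
read(): buf=[59 _ _], head=0, tail=1, size=1

Answer: 59 _ _
0
1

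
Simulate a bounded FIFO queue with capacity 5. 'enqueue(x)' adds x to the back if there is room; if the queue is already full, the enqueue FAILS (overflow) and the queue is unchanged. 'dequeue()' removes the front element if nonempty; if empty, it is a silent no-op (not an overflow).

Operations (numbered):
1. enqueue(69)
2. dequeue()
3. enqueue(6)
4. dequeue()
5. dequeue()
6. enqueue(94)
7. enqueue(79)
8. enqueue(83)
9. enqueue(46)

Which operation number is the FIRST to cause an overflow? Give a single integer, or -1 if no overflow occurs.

Answer: -1

Derivation:
1. enqueue(69): size=1
2. dequeue(): size=0
3. enqueue(6): size=1
4. dequeue(): size=0
5. dequeue(): empty, no-op, size=0
6. enqueue(94): size=1
7. enqueue(79): size=2
8. enqueue(83): size=3
9. enqueue(46): size=4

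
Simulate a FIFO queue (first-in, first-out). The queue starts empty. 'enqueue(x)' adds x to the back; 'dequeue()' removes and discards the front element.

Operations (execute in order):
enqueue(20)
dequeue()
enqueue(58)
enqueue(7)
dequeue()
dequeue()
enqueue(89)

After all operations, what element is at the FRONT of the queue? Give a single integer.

enqueue(20): queue = [20]
dequeue(): queue = []
enqueue(58): queue = [58]
enqueue(7): queue = [58, 7]
dequeue(): queue = [7]
dequeue(): queue = []
enqueue(89): queue = [89]

Answer: 89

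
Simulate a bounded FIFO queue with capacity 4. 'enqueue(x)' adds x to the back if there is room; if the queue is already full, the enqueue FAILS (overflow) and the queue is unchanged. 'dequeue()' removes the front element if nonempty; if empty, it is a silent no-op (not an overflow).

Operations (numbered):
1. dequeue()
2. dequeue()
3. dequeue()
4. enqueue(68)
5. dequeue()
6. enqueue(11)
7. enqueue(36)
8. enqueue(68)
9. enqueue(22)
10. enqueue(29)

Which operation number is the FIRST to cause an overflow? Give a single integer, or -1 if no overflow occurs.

Answer: 10

Derivation:
1. dequeue(): empty, no-op, size=0
2. dequeue(): empty, no-op, size=0
3. dequeue(): empty, no-op, size=0
4. enqueue(68): size=1
5. dequeue(): size=0
6. enqueue(11): size=1
7. enqueue(36): size=2
8. enqueue(68): size=3
9. enqueue(22): size=4
10. enqueue(29): size=4=cap → OVERFLOW (fail)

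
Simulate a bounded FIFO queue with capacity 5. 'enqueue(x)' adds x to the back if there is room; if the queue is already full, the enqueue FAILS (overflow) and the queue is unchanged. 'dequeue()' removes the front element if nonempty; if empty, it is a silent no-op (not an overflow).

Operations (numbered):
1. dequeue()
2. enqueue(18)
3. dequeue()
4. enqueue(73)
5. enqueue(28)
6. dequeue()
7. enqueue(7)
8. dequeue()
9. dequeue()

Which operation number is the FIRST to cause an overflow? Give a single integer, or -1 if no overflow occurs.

Answer: -1

Derivation:
1. dequeue(): empty, no-op, size=0
2. enqueue(18): size=1
3. dequeue(): size=0
4. enqueue(73): size=1
5. enqueue(28): size=2
6. dequeue(): size=1
7. enqueue(7): size=2
8. dequeue(): size=1
9. dequeue(): size=0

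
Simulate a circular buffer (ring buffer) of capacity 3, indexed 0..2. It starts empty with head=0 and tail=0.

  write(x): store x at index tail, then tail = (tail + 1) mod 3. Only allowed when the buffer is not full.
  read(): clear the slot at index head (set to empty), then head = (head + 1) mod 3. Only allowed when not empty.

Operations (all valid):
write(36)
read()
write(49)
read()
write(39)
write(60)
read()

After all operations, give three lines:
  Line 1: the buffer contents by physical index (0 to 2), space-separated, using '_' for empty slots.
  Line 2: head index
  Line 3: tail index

write(36): buf=[36 _ _], head=0, tail=1, size=1
read(): buf=[_ _ _], head=1, tail=1, size=0
write(49): buf=[_ 49 _], head=1, tail=2, size=1
read(): buf=[_ _ _], head=2, tail=2, size=0
write(39): buf=[_ _ 39], head=2, tail=0, size=1
write(60): buf=[60 _ 39], head=2, tail=1, size=2
read(): buf=[60 _ _], head=0, tail=1, size=1

Answer: 60 _ _
0
1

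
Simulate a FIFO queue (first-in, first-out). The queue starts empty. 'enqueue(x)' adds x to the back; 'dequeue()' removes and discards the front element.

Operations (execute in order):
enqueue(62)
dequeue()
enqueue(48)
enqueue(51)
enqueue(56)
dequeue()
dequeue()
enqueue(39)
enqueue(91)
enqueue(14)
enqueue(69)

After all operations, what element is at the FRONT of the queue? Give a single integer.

Answer: 56

Derivation:
enqueue(62): queue = [62]
dequeue(): queue = []
enqueue(48): queue = [48]
enqueue(51): queue = [48, 51]
enqueue(56): queue = [48, 51, 56]
dequeue(): queue = [51, 56]
dequeue(): queue = [56]
enqueue(39): queue = [56, 39]
enqueue(91): queue = [56, 39, 91]
enqueue(14): queue = [56, 39, 91, 14]
enqueue(69): queue = [56, 39, 91, 14, 69]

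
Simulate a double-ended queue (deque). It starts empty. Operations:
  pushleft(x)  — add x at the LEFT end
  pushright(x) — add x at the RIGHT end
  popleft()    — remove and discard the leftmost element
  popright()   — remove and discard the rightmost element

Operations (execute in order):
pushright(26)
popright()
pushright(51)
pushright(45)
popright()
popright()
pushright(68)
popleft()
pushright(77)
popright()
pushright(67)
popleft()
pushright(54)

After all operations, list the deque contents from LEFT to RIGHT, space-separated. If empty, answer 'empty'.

Answer: 54

Derivation:
pushright(26): [26]
popright(): []
pushright(51): [51]
pushright(45): [51, 45]
popright(): [51]
popright(): []
pushright(68): [68]
popleft(): []
pushright(77): [77]
popright(): []
pushright(67): [67]
popleft(): []
pushright(54): [54]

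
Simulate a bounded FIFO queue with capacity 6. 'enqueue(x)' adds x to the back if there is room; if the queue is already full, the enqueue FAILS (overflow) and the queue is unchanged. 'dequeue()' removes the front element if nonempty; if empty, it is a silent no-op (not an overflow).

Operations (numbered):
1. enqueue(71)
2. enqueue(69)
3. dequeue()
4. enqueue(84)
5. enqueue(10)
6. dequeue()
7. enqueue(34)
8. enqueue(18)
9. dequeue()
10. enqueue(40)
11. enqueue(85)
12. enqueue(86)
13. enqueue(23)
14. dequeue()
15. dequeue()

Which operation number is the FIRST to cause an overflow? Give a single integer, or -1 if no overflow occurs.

1. enqueue(71): size=1
2. enqueue(69): size=2
3. dequeue(): size=1
4. enqueue(84): size=2
5. enqueue(10): size=3
6. dequeue(): size=2
7. enqueue(34): size=3
8. enqueue(18): size=4
9. dequeue(): size=3
10. enqueue(40): size=4
11. enqueue(85): size=5
12. enqueue(86): size=6
13. enqueue(23): size=6=cap → OVERFLOW (fail)
14. dequeue(): size=5
15. dequeue(): size=4

Answer: 13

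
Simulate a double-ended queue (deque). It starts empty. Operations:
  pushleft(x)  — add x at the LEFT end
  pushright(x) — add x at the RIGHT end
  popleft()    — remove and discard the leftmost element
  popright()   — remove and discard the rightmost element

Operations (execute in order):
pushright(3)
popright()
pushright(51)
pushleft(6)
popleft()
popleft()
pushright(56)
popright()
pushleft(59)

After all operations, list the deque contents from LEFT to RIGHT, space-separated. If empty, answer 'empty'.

Answer: 59

Derivation:
pushright(3): [3]
popright(): []
pushright(51): [51]
pushleft(6): [6, 51]
popleft(): [51]
popleft(): []
pushright(56): [56]
popright(): []
pushleft(59): [59]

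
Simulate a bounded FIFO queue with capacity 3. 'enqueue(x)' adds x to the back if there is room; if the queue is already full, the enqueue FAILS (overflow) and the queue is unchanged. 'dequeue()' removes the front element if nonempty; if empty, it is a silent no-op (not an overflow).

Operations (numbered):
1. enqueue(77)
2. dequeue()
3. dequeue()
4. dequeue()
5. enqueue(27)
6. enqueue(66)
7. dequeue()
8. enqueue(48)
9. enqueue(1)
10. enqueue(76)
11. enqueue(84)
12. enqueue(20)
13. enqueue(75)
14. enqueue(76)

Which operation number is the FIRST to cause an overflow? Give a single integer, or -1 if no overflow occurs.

1. enqueue(77): size=1
2. dequeue(): size=0
3. dequeue(): empty, no-op, size=0
4. dequeue(): empty, no-op, size=0
5. enqueue(27): size=1
6. enqueue(66): size=2
7. dequeue(): size=1
8. enqueue(48): size=2
9. enqueue(1): size=3
10. enqueue(76): size=3=cap → OVERFLOW (fail)
11. enqueue(84): size=3=cap → OVERFLOW (fail)
12. enqueue(20): size=3=cap → OVERFLOW (fail)
13. enqueue(75): size=3=cap → OVERFLOW (fail)
14. enqueue(76): size=3=cap → OVERFLOW (fail)

Answer: 10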